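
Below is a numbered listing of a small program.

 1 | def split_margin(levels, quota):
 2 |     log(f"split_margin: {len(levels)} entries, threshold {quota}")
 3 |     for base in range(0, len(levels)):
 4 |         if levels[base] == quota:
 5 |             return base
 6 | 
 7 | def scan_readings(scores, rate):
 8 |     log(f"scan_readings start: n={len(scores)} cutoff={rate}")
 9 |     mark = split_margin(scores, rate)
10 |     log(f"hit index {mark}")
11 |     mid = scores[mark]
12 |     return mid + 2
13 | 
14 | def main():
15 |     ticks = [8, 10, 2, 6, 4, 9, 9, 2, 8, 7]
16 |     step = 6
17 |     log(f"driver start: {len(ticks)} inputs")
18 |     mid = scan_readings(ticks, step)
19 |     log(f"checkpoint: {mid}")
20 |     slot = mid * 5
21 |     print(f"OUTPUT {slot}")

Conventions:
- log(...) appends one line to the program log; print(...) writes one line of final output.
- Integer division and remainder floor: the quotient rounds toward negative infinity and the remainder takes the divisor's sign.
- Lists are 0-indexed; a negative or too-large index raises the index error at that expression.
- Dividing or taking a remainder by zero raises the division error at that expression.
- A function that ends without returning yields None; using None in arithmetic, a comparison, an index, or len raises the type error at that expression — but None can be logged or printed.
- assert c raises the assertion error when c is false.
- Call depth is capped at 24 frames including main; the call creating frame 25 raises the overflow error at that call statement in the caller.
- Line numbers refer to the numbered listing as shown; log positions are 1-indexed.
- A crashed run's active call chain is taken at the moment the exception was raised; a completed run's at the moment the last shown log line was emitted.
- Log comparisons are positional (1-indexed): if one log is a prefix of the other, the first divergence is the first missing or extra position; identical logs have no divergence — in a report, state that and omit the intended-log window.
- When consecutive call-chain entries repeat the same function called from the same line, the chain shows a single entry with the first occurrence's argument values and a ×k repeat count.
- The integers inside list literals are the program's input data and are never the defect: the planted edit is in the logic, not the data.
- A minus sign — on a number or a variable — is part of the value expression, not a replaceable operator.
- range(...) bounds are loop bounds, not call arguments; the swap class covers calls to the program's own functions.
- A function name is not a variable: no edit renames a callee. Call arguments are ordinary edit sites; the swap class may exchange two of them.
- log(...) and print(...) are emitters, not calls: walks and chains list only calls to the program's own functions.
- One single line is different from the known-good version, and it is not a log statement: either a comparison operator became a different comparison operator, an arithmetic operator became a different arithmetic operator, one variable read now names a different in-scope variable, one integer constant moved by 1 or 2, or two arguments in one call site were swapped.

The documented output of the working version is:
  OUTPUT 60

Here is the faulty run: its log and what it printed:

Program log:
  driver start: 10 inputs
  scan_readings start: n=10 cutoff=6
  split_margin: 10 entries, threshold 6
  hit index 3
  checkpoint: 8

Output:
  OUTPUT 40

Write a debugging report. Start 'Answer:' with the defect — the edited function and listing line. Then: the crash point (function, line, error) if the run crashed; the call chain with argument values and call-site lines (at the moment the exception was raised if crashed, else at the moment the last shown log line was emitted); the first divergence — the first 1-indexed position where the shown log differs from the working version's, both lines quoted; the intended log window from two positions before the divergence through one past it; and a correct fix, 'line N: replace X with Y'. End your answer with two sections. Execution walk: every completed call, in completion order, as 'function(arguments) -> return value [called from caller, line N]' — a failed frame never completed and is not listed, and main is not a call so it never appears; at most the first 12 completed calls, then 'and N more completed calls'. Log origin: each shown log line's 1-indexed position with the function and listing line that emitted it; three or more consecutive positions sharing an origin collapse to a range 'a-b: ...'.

Answer: the defect is in scan_readings at line 12.
The tell: Position 5 is the first bad log line: 'checkpoint: 8' should read 'checkpoint: 12'.
Call chain: main.
First divergence: at position 5 the run shows 'checkpoint: 8' where the working version logs 'checkpoint: 12'.
Intended log window:
  3: split_margin: 10 entries, threshold 6
  4: hit index 3
  5: checkpoint: 12
Execution walk:
  split_margin([8, 10, 2, 6, 4, 9, 9, 2, 8, 7], 6) -> 3  [called from scan_readings, line 9]
  scan_readings([8, 10, 2, 6, 4, 9, 9, 2, 8, 7], 6) -> 8  [called from main, line 18]
Origin of each log line:
  1 — main, line 17
  2 — scan_readings, line 8
  3 — split_margin, line 2
  4 — scan_readings, line 10
  5 — main, line 19
A correct fix: line 12: replace `+` with `*`.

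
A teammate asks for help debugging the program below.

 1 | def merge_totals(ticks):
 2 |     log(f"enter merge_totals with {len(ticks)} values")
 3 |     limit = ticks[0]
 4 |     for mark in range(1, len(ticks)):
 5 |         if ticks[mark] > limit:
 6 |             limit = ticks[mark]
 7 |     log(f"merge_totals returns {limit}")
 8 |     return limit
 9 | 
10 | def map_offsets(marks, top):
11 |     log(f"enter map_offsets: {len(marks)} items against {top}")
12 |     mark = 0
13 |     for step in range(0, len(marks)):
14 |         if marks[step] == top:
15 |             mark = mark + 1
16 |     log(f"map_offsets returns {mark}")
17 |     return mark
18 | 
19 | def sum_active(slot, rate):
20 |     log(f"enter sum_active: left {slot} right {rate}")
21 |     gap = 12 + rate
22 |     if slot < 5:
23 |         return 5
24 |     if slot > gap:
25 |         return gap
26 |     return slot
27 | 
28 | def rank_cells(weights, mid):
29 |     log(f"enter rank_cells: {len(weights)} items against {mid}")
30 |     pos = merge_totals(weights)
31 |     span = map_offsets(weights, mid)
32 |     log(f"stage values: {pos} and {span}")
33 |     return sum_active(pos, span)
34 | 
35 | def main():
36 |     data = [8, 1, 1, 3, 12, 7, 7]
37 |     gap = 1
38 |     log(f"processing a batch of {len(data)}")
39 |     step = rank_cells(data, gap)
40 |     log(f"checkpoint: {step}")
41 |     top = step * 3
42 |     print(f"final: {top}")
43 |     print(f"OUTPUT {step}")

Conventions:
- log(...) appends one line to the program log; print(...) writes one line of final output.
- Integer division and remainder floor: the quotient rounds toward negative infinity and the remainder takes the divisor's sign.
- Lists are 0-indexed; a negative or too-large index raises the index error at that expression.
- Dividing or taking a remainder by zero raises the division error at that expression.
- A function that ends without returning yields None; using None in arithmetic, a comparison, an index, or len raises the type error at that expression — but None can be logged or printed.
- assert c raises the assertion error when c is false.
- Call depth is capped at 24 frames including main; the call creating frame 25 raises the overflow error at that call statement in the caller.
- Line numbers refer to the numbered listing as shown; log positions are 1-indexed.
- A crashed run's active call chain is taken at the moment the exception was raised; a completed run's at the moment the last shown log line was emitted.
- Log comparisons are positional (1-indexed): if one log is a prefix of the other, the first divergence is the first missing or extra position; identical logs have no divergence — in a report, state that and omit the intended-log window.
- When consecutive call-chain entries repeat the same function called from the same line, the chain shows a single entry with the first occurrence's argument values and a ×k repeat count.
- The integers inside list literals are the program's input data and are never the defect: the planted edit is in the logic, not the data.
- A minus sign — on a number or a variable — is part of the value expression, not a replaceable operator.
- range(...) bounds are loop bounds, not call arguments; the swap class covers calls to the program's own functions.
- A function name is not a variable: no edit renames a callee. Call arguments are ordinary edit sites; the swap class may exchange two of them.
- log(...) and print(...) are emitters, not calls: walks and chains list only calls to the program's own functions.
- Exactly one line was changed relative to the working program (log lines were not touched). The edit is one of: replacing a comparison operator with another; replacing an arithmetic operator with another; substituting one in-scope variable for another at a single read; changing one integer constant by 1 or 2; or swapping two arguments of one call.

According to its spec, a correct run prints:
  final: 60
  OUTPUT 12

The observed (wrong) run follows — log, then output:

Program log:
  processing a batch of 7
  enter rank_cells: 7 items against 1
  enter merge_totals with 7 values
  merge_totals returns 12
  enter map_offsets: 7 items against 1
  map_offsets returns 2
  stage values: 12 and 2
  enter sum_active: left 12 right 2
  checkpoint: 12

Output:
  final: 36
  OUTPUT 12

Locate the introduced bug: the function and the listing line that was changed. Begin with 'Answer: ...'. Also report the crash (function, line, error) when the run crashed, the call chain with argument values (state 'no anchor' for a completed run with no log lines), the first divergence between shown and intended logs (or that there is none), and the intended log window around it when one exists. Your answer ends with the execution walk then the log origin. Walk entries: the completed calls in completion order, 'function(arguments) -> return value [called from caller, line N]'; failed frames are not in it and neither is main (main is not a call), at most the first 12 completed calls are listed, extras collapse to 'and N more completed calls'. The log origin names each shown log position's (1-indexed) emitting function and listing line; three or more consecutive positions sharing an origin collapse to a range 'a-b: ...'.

Answer: the defect is in main at line 41.
Key observation: Every logged value matches the working version; the printed result is what differs.
Call chain: main.
First divergence: none; the two logs match at every position.
Execution walk:
  merge_totals([8, 1, 1, 3, 12, 7, 7]) -> 12  [called from rank_cells, line 30]
  map_offsets([8, 1, 1, 3, 12, 7, 7], 1) -> 2  [called from rank_cells, line 31]
  sum_active(12, 2) -> 12  [called from rank_cells, line 33]
  rank_cells([8, 1, 1, 3, 12, 7, 7], 1) -> 12  [called from main, line 39]
Origin of each log line:
  1: logged in main at line 38
  2: logged in rank_cells at line 29
  3: logged in merge_totals at line 2
  4: logged in merge_totals at line 7
  5: logged in map_offsets at line 11
  6: logged in map_offsets at line 16
  7: logged in rank_cells at line 32
  8: logged in sum_active at line 20
  9: logged in main at line 40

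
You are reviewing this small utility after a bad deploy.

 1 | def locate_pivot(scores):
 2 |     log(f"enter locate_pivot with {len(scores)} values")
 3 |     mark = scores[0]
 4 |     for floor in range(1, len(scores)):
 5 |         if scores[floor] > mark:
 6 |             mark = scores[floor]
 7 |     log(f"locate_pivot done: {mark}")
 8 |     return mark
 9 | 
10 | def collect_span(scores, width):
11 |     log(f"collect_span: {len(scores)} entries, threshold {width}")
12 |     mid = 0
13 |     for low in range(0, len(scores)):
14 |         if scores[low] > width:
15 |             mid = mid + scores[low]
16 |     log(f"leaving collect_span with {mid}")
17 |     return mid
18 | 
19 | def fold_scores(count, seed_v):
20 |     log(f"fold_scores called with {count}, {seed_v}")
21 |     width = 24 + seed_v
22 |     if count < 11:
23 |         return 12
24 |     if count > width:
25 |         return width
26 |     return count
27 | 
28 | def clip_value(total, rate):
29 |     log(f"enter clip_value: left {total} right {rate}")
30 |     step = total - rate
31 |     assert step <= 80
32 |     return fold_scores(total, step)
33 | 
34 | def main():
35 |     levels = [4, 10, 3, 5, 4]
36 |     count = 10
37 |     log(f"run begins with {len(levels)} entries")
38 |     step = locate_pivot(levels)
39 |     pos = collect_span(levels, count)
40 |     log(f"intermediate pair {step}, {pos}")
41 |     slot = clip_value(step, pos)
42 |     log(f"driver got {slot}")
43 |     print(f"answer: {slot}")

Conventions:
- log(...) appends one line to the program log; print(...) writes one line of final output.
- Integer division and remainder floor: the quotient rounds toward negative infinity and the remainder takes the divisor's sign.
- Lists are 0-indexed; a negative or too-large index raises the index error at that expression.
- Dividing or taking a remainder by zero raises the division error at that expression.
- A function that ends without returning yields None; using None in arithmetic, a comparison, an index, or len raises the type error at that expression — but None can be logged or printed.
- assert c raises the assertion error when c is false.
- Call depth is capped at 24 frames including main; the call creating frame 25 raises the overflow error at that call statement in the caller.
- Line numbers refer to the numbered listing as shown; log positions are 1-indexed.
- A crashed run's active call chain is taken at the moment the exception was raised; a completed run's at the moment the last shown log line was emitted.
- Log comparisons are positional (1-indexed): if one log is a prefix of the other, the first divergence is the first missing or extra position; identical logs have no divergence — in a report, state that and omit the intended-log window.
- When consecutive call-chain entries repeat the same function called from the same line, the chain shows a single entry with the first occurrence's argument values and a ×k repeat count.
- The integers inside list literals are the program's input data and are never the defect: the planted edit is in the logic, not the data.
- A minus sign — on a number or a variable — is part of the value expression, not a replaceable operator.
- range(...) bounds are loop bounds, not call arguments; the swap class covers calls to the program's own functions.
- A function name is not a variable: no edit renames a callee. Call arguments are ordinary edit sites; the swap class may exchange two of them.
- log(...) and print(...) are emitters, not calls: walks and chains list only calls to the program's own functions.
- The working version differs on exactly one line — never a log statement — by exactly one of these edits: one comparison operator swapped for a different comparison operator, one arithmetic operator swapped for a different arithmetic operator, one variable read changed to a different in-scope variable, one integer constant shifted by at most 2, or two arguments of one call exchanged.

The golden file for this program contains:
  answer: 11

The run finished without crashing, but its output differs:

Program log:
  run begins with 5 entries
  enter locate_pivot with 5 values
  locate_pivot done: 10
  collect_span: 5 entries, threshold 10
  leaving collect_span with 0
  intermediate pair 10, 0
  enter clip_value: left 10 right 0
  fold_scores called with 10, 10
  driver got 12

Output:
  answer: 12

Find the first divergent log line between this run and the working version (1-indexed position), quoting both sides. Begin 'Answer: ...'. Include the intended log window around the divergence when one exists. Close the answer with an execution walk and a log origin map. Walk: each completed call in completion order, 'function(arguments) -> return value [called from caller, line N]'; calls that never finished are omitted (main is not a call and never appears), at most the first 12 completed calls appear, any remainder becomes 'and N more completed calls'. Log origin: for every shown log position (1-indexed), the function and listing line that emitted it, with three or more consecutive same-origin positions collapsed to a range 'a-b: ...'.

Answer: at position 9 the run shows 'driver got 12' where the working version logs 'driver got 11'.
Intended log window:
  7: enter clip_value: left 10 right 0
  8: fold_scores called with 10, 10
  9: driver got 11
Execution walk:
  locate_pivot([4, 10, 3, 5, 4]) -> 10  [called from main, line 38]
  collect_span([4, 10, 3, 5, 4], 10) -> 0  [called from main, line 39]
  fold_scores(10, 10) -> 12  [called from clip_value, line 32]
  clip_value(10, 0) -> 12  [called from main, line 41]
Origin of each log line:
  1: emitted by main (line 37)
  2: emitted by locate_pivot (line 2)
  3: emitted by locate_pivot (line 7)
  4: emitted by collect_span (line 11)
  5: emitted by collect_span (line 16)
  6: emitted by main (line 40)
  7: emitted by clip_value (line 29)
  8: emitted by fold_scores (line 20)
  9: emitted by main (line 42)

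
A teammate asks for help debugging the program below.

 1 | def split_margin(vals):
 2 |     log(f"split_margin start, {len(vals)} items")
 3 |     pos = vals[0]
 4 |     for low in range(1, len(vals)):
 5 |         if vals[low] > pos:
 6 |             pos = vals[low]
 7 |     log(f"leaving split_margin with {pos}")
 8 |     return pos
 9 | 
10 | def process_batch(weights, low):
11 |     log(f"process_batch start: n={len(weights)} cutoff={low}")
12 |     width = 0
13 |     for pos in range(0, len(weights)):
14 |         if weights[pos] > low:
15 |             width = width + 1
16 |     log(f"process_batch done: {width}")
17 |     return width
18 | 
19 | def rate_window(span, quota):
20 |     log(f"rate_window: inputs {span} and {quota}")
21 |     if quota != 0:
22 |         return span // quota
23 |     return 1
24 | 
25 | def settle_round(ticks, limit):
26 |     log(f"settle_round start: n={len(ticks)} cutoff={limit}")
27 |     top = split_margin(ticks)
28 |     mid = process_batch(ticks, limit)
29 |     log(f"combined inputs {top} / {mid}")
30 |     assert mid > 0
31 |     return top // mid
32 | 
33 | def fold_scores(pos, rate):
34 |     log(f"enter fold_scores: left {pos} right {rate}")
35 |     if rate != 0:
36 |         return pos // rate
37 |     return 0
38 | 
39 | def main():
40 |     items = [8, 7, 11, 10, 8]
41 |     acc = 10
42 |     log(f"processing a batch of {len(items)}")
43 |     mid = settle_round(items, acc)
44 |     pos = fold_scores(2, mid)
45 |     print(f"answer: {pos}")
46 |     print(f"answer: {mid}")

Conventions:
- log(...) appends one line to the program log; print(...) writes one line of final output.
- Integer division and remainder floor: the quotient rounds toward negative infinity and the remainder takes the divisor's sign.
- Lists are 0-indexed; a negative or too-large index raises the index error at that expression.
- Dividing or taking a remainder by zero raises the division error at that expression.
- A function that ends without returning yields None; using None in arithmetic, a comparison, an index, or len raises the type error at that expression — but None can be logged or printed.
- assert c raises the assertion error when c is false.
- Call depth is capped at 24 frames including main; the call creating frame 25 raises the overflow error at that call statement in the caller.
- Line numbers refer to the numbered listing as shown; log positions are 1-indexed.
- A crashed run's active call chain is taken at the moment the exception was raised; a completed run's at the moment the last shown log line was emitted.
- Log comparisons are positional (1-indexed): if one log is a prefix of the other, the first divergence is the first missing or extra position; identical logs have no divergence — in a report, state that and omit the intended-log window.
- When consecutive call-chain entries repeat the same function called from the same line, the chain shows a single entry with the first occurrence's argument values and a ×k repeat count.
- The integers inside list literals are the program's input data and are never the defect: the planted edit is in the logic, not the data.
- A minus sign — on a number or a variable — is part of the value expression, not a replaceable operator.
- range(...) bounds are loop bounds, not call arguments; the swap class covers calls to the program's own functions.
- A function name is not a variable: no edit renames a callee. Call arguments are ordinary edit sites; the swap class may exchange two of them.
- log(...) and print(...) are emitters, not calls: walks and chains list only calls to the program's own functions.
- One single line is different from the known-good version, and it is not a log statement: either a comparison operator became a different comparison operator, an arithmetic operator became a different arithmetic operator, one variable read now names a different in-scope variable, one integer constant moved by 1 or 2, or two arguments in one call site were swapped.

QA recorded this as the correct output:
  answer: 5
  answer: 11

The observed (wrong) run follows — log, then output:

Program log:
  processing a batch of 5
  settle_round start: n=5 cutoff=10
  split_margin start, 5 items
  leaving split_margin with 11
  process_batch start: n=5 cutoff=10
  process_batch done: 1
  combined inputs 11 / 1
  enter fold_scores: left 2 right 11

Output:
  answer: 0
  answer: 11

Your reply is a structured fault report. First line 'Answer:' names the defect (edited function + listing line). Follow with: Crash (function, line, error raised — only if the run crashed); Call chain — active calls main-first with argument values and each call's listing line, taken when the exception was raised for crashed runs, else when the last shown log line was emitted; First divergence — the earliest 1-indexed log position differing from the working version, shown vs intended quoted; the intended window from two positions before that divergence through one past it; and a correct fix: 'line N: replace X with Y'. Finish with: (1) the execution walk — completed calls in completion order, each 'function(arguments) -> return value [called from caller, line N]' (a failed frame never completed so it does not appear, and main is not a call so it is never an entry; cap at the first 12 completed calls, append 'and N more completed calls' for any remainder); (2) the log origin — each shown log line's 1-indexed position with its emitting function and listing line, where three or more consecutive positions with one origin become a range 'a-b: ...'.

Answer: the defect is in main at line 44.
Key fact: Log line 8 is where behavior first shows: 'enter fold_scores: left 2 right 11' appears instead of 'enter fold_scores: left 11 right 2'.
Call chain: main -> fold_scores(2, 11) (called at line 44).
First divergence: position 8 — the shown line 'enter fold_scores: left 2 right 11' should read 'enter fold_scores: left 11 right 2'.
Intended log window:
  6: process_batch done: 1
  7: combined inputs 11 / 1
  8: enter fold_scores: left 11 right 2
Execution walk:
  split_margin([8, 7, 11, 10, 8]) -> 11  [called from settle_round, line 27]
  process_batch([8, 7, 11, 10, 8], 10) -> 1  [called from settle_round, line 28]
  settle_round([8, 7, 11, 10, 8], 10) -> 11  [called from main, line 43]
  fold_scores(2, 11) -> 0  [called from main, line 44]
Origin of each log line:
  1: logged in main at line 42
  2: logged in settle_round at line 26
  3: logged in split_margin at line 2
  4: logged in split_margin at line 7
  5: logged in process_batch at line 11
  6: logged in process_batch at line 16
  7: logged in settle_round at line 29
  8: logged in fold_scores at line 34
A correct fix: line 44: replace `fold_scores(2, mid)` with `fold_scores(mid, 2)`.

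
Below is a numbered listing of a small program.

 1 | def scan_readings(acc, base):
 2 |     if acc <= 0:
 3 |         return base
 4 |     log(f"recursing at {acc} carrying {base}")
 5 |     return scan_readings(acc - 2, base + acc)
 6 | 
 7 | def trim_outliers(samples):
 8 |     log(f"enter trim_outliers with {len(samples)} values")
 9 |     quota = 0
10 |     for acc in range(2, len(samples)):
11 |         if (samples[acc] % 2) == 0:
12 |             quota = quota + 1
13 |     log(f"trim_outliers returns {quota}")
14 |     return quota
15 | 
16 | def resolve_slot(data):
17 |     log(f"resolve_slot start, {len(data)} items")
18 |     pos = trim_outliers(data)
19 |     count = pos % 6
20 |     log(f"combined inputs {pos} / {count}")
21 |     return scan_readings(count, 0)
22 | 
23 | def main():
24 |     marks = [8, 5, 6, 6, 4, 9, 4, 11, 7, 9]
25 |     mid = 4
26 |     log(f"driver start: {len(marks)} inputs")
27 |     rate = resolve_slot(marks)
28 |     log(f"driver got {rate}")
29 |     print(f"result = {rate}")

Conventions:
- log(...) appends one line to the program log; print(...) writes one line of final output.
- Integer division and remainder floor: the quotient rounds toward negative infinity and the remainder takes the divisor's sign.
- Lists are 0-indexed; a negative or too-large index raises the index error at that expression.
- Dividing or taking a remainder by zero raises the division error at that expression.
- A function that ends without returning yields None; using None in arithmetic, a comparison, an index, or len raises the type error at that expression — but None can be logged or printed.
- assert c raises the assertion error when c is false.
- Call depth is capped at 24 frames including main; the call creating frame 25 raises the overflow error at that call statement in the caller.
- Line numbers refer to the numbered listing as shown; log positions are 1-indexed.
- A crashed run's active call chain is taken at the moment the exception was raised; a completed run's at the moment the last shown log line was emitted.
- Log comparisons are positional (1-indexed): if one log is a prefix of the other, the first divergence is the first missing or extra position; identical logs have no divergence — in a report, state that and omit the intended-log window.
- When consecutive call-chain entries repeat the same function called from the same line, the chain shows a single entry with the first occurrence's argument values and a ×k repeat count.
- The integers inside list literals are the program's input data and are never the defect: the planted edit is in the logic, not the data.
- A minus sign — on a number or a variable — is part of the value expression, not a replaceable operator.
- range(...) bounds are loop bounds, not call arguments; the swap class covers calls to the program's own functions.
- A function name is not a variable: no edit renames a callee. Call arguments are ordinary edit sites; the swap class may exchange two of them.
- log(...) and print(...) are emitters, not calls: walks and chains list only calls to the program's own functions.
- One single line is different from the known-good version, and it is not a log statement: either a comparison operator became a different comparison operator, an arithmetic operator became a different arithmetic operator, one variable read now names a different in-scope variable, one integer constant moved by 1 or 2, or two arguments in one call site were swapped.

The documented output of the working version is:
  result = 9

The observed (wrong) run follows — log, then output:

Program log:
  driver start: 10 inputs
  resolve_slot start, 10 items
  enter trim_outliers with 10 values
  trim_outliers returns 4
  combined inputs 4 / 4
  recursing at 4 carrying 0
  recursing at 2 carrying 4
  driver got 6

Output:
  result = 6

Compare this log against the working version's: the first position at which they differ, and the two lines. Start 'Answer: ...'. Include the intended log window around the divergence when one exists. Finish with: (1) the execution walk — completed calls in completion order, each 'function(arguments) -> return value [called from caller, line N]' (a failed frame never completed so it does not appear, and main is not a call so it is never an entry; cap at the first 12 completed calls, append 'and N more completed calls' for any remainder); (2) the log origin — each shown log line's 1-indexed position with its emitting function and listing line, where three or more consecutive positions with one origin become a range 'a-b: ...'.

Answer: at position 4 the run shows 'trim_outliers returns 4' where the working version logs 'trim_outliers returns 5'.
Intended log window:
  2: resolve_slot start, 10 items
  3: enter trim_outliers with 10 values
  4: trim_outliers returns 5
  5: combined inputs 5 / 5
Execution walk:
  trim_outliers([8, 5, 6, 6, 4, 9, 4, 11, 7, 9]) -> 4  [called from resolve_slot, line 18]
  scan_readings(0, 6) -> 6  [called from scan_readings, line 5]
  scan_readings(2, 4) -> 6  [called from scan_readings, line 5]
  scan_readings(4, 0) -> 6  [called from resolve_slot, line 21]
  resolve_slot([8, 5, 6, 6, 4, 9, 4, 11, 7, 9]) -> 6  [called from main, line 27]
Log origins:
  1: emitted by main (line 26)
  2: emitted by resolve_slot (line 17)
  3: emitted by trim_outliers (line 8)
  4: emitted by trim_outliers (line 13)
  5: emitted by resolve_slot (line 20)
  6: emitted by scan_readings (line 4)
  7: emitted by scan_readings (line 4)
  8: emitted by main (line 28)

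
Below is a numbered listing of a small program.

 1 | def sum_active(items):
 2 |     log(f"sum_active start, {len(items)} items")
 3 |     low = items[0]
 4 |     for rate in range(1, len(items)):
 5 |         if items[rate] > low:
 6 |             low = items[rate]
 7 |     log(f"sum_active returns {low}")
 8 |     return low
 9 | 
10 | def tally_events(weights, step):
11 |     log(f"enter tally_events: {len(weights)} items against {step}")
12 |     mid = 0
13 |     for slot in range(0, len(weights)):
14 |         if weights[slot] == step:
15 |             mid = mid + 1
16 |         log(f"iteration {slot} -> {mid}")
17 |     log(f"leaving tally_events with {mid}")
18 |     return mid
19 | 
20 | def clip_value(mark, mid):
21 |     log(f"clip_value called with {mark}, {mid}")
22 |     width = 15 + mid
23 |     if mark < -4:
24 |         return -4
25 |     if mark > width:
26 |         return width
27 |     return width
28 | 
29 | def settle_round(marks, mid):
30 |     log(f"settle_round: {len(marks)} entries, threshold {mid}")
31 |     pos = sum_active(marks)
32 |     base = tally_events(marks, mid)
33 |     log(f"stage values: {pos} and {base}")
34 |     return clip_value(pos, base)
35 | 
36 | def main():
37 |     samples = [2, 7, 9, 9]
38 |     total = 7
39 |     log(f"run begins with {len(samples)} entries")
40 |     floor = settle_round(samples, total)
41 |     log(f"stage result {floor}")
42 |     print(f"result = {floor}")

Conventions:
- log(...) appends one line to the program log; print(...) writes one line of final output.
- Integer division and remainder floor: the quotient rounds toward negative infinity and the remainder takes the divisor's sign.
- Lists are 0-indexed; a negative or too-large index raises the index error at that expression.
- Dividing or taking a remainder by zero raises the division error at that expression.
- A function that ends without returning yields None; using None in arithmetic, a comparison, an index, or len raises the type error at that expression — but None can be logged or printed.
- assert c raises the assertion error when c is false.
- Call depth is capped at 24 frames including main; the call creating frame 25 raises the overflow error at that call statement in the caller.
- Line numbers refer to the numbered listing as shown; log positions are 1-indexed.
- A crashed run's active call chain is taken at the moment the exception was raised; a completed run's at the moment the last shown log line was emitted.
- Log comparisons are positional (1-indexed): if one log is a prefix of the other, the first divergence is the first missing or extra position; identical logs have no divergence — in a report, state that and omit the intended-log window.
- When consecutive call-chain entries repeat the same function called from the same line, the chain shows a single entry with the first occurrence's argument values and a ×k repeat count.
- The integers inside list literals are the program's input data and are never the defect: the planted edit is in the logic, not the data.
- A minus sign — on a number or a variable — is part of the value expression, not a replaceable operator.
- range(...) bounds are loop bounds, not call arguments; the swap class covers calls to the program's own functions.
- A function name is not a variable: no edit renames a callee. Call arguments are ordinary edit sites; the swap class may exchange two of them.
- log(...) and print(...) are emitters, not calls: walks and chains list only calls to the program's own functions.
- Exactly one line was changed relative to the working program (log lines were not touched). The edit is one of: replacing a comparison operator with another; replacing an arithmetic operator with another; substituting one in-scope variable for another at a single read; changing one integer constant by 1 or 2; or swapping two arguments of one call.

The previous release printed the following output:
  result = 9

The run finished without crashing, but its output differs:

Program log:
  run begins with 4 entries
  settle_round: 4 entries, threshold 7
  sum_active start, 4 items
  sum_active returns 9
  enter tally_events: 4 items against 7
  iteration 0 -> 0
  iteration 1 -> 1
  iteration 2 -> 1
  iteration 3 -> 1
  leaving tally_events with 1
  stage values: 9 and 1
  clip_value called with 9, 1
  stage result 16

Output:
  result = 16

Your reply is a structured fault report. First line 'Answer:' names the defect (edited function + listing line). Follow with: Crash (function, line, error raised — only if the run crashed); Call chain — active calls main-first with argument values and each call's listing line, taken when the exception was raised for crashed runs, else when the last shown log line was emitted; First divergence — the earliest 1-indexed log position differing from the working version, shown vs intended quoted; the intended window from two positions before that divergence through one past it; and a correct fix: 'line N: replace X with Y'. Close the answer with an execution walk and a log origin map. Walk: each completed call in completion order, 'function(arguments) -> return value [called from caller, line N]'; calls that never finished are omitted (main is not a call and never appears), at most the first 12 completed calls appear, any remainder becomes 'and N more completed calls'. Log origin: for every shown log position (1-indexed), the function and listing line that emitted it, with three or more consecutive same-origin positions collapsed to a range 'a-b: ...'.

Answer: the defect is in clip_value at line 27.
Key fact: The earliest visible damage is log position 13 — 'stage result 16' rather than the intended 'stage result 9'.
Call chain: main.
First divergence: at position 13 the run shows 'stage result 16' where the working version logs 'stage result 9'.
Intended log window:
  11: stage values: 9 and 1
  12: clip_value called with 9, 1
  13: stage result 9
Execution walk:
  sum_active([2, 7, 9, 9]) -> 9  [called from settle_round, line 31]
  tally_events([2, 7, 9, 9], 7) -> 1  [called from settle_round, line 32]
  clip_value(9, 1) -> 16  [called from settle_round, line 34]
  settle_round([2, 7, 9, 9], 7) -> 16  [called from main, line 40]
Log origin:
  1: emitted by main (line 39)
  2: emitted by settle_round (line 30)
  3: emitted by sum_active (line 2)
  4: emitted by sum_active (line 7)
  5: emitted by tally_events (line 11)
  6-9: emitted by tally_events (line 16)
  10: emitted by tally_events (line 17)
  11: emitted by settle_round (line 33)
  12: emitted by clip_value (line 21)
  13: emitted by main (line 41)
A correct fix: line 27: replace `width` with `mark`.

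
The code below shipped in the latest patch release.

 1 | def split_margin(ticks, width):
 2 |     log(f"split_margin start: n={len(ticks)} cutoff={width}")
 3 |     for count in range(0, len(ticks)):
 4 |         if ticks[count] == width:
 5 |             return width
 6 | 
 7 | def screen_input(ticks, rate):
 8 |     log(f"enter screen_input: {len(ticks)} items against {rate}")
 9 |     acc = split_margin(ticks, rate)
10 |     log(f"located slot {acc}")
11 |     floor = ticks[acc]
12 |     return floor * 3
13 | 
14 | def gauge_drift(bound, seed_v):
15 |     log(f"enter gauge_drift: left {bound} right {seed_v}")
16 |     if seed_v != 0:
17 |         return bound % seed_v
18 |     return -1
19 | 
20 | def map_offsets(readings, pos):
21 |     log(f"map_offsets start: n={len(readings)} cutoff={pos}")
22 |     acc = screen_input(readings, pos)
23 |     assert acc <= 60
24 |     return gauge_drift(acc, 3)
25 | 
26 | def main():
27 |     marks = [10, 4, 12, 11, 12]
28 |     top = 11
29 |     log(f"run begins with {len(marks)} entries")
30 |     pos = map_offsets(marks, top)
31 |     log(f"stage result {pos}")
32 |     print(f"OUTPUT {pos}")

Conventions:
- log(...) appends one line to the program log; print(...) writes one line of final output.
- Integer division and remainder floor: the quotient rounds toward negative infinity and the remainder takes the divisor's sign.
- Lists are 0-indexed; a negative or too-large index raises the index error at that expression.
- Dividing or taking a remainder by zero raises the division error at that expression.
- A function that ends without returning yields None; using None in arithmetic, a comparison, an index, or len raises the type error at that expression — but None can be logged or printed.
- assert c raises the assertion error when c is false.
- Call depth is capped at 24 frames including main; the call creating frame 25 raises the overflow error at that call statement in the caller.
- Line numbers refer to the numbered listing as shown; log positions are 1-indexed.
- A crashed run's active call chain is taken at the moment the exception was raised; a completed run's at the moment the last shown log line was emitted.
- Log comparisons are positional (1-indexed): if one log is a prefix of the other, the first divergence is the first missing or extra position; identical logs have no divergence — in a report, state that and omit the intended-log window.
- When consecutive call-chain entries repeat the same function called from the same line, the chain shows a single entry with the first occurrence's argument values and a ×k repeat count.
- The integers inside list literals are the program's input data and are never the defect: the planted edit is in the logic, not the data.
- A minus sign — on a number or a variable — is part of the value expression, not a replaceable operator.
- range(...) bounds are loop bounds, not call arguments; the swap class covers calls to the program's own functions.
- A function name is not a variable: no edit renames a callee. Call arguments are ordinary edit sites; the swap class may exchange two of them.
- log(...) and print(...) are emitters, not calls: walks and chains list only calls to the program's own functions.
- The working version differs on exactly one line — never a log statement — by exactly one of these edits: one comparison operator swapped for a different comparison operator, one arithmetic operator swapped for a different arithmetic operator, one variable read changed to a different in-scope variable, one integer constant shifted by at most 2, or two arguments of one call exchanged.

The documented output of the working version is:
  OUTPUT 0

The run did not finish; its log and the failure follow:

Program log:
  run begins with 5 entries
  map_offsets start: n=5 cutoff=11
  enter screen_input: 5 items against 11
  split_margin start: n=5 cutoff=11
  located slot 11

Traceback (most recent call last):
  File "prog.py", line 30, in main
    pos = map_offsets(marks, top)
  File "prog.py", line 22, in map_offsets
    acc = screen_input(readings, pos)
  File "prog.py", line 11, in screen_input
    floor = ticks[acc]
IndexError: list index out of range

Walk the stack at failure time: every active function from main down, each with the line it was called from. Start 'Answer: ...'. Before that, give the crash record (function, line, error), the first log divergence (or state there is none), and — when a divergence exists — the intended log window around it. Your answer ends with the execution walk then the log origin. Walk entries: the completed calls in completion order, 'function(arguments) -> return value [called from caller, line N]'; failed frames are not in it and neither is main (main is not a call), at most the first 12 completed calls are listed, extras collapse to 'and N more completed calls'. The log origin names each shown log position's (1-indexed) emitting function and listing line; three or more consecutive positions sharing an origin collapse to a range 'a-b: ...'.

Answer: main -> map_offsets (called at line 30) -> screen_input (called at line 22).
Key observation: Everything matches until log position 5, which reads 'located slot 11' in place of 'located slot 3'.
Crash: screen_input, line 11, IndexError.
First divergence: position 5 — shown 'located slot 11', intended 'located slot 3'.
Intended log window:
  3: enter screen_input: 5 items against 11
  4: split_margin start: n=5 cutoff=11
  5: located slot 3
  6: enter gauge_drift: left 33 right 3
Execution walk:
  split_margin([10, 4, 12, 11, 12], 11) -> 11  [called from screen_input, line 9]
Log line origins:
  1: emitted by main (line 29)
  2: emitted by map_offsets (line 21)
  3: emitted by screen_input (line 8)
  4: emitted by split_margin (line 2)
  5: emitted by screen_input (line 10)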